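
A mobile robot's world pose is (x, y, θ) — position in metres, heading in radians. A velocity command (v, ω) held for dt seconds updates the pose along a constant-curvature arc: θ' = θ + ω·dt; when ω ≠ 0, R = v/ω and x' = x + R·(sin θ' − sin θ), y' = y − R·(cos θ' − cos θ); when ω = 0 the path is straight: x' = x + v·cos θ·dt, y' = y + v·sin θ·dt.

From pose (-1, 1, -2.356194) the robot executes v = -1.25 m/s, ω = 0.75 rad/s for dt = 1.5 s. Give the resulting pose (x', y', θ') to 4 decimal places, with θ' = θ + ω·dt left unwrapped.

(-0.6070, 2.7337, -1.2312)

θ' = -2.3562 + 0.75·1.5 = -1.2312
R = v/ω = -1.25/0.75 = -1.6667
x' = -1 + -1.6667·(sin -1.2312 − sin -2.3562) = -0.6070
y' = 1 − -1.6667·(cos -1.2312 − cos -2.3562) = 2.7337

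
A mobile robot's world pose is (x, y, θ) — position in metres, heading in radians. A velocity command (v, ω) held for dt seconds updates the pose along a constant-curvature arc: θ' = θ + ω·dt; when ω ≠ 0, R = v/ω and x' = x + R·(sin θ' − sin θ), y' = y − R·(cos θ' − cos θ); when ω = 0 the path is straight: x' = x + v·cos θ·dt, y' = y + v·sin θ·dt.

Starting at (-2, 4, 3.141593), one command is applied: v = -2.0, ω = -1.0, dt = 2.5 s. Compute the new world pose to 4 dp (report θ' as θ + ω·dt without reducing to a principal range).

θ' = 3.1416 + -1.0·2.5 = 0.6416
R = v/ω = -2.0/-1.0 = 2.0000
x' = -2 + 2.0000·(sin 0.6416 − sin 3.1416) = -0.8031
y' = 4 − 2.0000·(cos 0.6416 − cos 3.1416) = 0.3977

(-0.8031, 0.3977, 0.6416)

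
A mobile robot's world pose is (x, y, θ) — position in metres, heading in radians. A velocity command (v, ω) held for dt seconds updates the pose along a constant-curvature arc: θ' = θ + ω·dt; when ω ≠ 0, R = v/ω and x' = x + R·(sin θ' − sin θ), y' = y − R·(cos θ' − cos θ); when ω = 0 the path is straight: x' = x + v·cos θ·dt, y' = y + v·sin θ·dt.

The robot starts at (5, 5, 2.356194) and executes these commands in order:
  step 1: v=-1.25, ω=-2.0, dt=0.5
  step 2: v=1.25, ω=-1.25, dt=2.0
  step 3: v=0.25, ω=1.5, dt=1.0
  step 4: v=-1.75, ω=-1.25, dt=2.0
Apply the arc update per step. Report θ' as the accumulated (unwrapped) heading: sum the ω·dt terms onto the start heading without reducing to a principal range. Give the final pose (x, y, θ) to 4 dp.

(5.6012, 6.6101, -2.1438)

step 1: θ'=1.3562 (R=0.6250) → pose (5.1687, 4.4250, 1.3562)
step 2: θ'=-1.1438 (R=-1.0000) → pose (7.0560, 4.6261, -1.1438)
step 3: θ'=0.3562 (R=0.1667) → pose (7.2658, 4.5390, 0.3562)
step 4: θ'=-2.1438 (R=1.4000) → pose (5.6012, 6.6101, -2.1438)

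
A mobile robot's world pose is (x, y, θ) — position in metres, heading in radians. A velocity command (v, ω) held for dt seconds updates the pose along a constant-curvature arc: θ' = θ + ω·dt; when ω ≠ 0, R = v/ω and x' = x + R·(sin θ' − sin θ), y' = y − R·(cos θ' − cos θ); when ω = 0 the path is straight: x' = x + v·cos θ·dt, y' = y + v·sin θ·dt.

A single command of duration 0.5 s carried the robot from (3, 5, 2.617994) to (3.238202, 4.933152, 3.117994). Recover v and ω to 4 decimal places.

Δθ = 3.117994 − 2.617994 = 0.500000
ω = Δθ/dt = 0.500000/0.5 = 1.0000
R = Δx/(sin θ' − sin θ) = -0.5000
v = R·ω = -0.5000·1.0000 = -0.5000

v = -0.5000, ω = 1.0000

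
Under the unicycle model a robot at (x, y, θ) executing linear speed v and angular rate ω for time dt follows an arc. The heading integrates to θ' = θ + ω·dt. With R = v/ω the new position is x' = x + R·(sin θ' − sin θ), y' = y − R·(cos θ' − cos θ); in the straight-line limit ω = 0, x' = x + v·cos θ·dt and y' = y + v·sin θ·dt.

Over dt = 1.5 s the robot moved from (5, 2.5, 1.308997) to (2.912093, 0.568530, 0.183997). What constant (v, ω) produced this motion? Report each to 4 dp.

Δθ = 0.183997 − 1.308997 = -1.125000
ω = Δθ/dt = -1.125000/1.5 = -0.7500
R = Δx/(sin θ' − sin θ) = 2.6667
v = R·ω = 2.6667·-0.7500 = -2.0000

v = -2.0000, ω = -0.7500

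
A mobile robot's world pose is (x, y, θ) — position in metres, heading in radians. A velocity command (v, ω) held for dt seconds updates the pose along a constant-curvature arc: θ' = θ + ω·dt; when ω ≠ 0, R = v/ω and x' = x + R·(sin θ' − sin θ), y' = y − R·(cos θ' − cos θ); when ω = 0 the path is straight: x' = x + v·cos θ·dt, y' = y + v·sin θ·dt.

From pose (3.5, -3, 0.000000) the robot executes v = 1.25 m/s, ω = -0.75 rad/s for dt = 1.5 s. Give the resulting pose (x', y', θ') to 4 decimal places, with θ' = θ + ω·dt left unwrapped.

(5.0038, -3.9480, -1.1250)

θ' = 0.0000 + -0.75·1.5 = -1.1250
R = v/ω = 1.25/-0.75 = -1.6667
x' = 3.5 + -1.6667·(sin -1.1250 − sin 0.0000) = 5.0038
y' = -3 − -1.6667·(cos -1.1250 − cos 0.0000) = -3.9480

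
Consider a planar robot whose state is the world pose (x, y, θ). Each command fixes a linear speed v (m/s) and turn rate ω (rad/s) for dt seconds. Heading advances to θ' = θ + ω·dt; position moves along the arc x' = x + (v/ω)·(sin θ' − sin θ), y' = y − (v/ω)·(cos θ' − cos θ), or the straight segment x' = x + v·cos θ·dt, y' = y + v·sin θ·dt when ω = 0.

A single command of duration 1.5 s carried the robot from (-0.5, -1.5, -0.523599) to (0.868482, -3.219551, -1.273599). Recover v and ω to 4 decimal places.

v = 1.5000, ω = -0.5000

Δθ = -1.273599 − -0.523599 = -0.750000
ω = Δθ/dt = -0.750000/1.5 = -0.5000
R = −Δy/(cos θ' − cos θ) = -3.0000
v = R·ω = -3.0000·-0.5000 = 1.5000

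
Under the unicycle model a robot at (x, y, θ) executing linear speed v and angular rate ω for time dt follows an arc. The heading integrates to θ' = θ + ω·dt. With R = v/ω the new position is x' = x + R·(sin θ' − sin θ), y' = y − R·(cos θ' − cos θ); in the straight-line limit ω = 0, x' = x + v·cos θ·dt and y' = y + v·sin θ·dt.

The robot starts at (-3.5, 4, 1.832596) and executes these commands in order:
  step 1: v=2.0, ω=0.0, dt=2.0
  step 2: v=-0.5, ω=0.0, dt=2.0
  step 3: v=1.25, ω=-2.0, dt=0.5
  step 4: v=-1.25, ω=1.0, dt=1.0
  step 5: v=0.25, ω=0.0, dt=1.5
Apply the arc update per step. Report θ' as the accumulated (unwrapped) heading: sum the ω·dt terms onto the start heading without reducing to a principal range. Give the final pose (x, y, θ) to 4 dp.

(-4.5149, 6.6776, 1.8326)

step 1: θ'=1.8326 (straight) → pose (-4.5353, 7.8637, 1.8326)
step 2: θ'=1.8326 (straight) → pose (-4.2765, 6.8978, 1.8326)
step 3: θ'=0.8326 (R=-0.6250) → pose (-4.1351, 7.4801, 0.8326)
step 4: θ'=1.8326 (R=-1.2500) → pose (-4.4179, 6.3154, 1.8326)
step 5: θ'=1.8326 (straight) → pose (-4.5149, 6.6776, 1.8326)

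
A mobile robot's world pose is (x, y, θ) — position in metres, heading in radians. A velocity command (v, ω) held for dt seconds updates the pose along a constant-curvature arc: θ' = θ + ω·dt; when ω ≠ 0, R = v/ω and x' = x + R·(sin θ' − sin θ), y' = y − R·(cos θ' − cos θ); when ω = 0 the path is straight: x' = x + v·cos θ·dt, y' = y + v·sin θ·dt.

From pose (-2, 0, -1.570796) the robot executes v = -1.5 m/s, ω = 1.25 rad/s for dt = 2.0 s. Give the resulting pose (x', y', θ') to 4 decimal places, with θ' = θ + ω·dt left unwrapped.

θ' = -1.5708 + 1.25·2.0 = 0.9292
R = v/ω = -1.5/1.25 = -1.2000
x' = -2 + -1.2000·(sin 0.9292 − sin -1.5708) = -4.1614
y' = 0 − -1.2000·(cos 0.9292 − cos -1.5708) = 0.7182

(-4.1614, 0.7182, 0.9292)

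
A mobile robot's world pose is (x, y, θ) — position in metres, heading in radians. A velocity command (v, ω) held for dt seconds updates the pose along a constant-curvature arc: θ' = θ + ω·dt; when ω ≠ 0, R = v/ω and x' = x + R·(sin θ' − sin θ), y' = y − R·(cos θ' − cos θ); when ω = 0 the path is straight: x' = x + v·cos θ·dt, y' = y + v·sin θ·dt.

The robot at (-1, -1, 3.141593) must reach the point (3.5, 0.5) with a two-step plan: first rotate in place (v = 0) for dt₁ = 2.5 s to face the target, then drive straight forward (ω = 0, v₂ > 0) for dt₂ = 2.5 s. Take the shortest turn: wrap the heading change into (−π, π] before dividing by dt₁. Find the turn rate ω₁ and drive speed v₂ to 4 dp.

heading to target = atan2(0.5−-1, 3.5−-1) = 0.3218
Δθ = wrap(0.3218 − 3.1416) = -2.8198; ω₁ = Δθ/dt₁ = -1.1279
distance = √((3.5−-1)² + (0.5−-1)²) = 4.7434; v₂ = distance/dt₂ = 1.8974

ω₁ = -1.1279, v₂ = 1.8974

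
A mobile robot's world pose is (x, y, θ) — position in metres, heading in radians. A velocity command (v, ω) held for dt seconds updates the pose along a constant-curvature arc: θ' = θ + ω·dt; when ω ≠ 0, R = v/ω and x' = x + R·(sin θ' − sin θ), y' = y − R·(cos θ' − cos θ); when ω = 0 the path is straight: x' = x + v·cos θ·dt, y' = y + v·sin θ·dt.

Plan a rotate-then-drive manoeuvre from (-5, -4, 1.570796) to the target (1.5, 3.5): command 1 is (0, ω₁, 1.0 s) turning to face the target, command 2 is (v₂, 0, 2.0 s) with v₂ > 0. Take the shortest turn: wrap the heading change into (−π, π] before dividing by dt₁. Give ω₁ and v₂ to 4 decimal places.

heading to target = atan2(3.5−-4, 1.5−-5) = 0.8567
Δθ = wrap(0.8567 − 1.5708) = -0.7141; ω₁ = Δθ/dt₁ = -0.7141
distance = √((1.5−-5)² + (3.5−-4)²) = 9.9247; v₂ = distance/dt₂ = 4.9624

ω₁ = -0.7141, v₂ = 4.9624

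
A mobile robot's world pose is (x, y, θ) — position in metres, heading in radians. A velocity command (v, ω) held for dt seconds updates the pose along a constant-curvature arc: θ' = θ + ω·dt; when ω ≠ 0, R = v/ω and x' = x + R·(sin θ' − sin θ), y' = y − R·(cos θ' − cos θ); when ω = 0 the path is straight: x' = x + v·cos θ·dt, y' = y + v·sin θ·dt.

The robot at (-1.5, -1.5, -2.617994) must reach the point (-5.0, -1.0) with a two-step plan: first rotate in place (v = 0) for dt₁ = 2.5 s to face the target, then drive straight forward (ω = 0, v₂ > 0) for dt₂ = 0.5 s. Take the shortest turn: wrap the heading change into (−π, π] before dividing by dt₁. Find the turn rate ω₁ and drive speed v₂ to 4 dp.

ω₁ = -0.2662, v₂ = 7.0711

heading to target = atan2(-1−-1.5, -5−-1.5) = 2.9997
Δθ = wrap(2.9997 − -2.6180) = -0.6655; ω₁ = Δθ/dt₁ = -0.2662
distance = √((-5−-1.5)² + (-1−-1.5)²) = 3.5355; v₂ = distance/dt₂ = 7.0711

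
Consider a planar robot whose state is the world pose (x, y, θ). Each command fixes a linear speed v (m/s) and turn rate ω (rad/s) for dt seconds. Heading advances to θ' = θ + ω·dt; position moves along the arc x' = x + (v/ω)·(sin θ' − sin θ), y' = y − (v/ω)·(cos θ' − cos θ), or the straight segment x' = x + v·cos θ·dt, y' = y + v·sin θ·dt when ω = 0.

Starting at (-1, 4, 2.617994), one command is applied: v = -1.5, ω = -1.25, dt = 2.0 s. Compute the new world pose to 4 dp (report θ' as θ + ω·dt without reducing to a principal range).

θ' = 2.6180 + -1.25·2.0 = 0.1180
R = v/ω = -1.5/-1.25 = 1.2000
x' = -1 + 1.2000·(sin 0.1180 − sin 2.6180) = -1.4587
y' = 4 − 1.2000·(cos 0.1180 − cos 2.6180) = 1.7691

(-1.4587, 1.7691, 0.1180)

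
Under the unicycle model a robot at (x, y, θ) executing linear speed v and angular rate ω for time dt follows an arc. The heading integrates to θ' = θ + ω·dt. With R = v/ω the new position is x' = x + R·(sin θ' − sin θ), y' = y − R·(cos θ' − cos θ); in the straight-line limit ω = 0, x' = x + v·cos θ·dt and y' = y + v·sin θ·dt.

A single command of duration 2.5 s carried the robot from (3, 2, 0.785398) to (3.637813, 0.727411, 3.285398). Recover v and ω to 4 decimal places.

Δθ = 3.285398 − 0.785398 = 2.500000
ω = Δθ/dt = 2.500000/2.5 = 1.0000
R = −Δy/(cos θ' − cos θ) = -0.7500
v = R·ω = -0.7500·1.0000 = -0.7500

v = -0.7500, ω = 1.0000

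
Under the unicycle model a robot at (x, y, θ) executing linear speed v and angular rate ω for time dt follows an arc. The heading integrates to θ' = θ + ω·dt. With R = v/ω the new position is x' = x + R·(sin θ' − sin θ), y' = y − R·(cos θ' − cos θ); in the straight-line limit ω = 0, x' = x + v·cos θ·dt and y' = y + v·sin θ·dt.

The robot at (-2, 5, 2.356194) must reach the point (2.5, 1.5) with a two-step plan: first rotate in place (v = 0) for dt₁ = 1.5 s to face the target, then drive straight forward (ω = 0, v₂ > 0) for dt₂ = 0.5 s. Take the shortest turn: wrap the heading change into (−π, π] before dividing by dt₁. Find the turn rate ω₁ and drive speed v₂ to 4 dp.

ω₁ = -2.0115, v₂ = 11.4018

heading to target = atan2(1.5−5, 2.5−-2) = -0.6610
Δθ = wrap(-0.6610 − 2.3562) = -3.0172; ω₁ = Δθ/dt₁ = -2.0115
distance = √((2.5−-2)² + (1.5−5)²) = 5.7009; v₂ = distance/dt₂ = 11.4018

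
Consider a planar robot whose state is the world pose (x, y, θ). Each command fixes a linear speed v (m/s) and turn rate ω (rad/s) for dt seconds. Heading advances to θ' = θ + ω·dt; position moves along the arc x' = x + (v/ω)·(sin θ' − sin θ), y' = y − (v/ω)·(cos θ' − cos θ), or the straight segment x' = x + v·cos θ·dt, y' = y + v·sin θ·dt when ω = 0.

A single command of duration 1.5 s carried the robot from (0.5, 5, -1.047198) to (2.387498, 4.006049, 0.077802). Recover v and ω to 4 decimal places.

v = 1.5000, ω = 0.7500

Δθ = 0.077802 − -1.047198 = 1.125000
ω = Δθ/dt = 1.125000/1.5 = 0.7500
R = Δx/(sin θ' − sin θ) = 2.0000
v = R·ω = 2.0000·0.7500 = 1.5000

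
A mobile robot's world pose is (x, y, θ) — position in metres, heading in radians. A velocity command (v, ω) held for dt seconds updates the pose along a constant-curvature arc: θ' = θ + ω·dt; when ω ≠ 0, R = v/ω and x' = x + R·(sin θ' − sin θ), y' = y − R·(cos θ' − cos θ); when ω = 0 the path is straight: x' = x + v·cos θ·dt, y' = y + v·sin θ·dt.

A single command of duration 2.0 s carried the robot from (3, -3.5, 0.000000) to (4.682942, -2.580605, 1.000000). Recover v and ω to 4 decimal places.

v = 1.0000, ω = 0.5000

Δθ = 1.000000 − 0.000000 = 1.000000
ω = Δθ/dt = 1.000000/2.0 = 0.5000
R = Δx/(sin θ' − sin θ) = 2.0000
v = R·ω = 2.0000·0.5000 = 1.0000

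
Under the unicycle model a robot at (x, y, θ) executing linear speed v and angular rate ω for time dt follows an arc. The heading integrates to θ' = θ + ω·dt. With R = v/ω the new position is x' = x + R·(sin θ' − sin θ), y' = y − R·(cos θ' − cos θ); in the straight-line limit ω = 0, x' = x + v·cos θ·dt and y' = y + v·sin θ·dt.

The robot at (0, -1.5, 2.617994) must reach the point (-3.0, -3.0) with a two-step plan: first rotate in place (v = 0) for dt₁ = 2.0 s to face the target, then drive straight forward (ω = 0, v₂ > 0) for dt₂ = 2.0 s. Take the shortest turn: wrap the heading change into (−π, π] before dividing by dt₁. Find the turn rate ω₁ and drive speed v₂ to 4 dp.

ω₁ = 0.4936, v₂ = 1.6771

heading to target = atan2(-3−-1.5, -3−0) = -2.6779
Δθ = wrap(-2.6779 − 2.6180) = 0.9872; ω₁ = Δθ/dt₁ = 0.4936
distance = √((-3−0)² + (-3−-1.5)²) = 3.3541; v₂ = distance/dt₂ = 1.6771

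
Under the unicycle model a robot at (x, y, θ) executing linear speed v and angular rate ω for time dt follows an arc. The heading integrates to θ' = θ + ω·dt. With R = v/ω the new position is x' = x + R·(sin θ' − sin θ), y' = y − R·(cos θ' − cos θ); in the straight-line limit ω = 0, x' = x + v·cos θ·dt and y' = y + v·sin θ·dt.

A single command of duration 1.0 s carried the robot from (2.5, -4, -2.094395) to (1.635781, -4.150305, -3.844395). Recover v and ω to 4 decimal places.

Δθ = -3.844395 − -2.094395 = -1.750000
ω = Δθ/dt = -1.750000/1.0 = -1.7500
R = Δx/(sin θ' − sin θ) = -0.5714
v = R·ω = -0.5714·-1.7500 = 1.0000

v = 1.0000, ω = -1.7500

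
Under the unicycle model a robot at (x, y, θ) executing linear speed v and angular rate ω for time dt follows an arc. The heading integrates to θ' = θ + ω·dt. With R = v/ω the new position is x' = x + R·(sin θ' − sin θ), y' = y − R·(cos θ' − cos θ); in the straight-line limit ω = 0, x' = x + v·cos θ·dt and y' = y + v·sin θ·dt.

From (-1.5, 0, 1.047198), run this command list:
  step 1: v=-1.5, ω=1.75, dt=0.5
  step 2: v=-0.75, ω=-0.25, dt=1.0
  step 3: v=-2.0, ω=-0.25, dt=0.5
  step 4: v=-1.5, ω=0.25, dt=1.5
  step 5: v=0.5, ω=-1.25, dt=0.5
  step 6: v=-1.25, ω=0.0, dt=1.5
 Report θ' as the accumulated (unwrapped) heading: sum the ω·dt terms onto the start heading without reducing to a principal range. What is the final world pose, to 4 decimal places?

step 1: θ'=1.9222 (R=-0.8571) → pose (-1.5625, -0.7236, 1.9222)
step 2: θ'=1.6722 (R=3.0000) → pose (-1.3945, -1.4526, 1.6722)
step 3: θ'=1.5472 (R=8.0000) → pose (-1.3557, -2.4512, 1.5472)
step 4: θ'=1.9222 (R=-6.0000) → pose (-0.9907, -4.6580, 1.9222)
step 5: θ'=1.2972 (R=-0.4000) → pose (-1.0003, -4.4123, 1.2972)
step 6: θ'=1.2972 (straight) → pose (-1.5069, -6.2175, 1.2972)

(-1.5069, -6.2175, 1.2972)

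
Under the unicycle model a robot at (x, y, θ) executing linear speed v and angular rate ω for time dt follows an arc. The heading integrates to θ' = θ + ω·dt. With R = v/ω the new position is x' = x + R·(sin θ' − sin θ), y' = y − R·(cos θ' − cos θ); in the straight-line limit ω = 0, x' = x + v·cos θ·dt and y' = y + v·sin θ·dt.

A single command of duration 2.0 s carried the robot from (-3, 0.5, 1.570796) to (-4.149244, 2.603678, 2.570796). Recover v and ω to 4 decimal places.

v = 1.2500, ω = 0.5000

Δθ = 2.570796 − 1.570796 = 1.000000
ω = Δθ/dt = 1.000000/2.0 = 0.5000
R = −Δy/(cos θ' − cos θ) = 2.5000
v = R·ω = 2.5000·0.5000 = 1.2500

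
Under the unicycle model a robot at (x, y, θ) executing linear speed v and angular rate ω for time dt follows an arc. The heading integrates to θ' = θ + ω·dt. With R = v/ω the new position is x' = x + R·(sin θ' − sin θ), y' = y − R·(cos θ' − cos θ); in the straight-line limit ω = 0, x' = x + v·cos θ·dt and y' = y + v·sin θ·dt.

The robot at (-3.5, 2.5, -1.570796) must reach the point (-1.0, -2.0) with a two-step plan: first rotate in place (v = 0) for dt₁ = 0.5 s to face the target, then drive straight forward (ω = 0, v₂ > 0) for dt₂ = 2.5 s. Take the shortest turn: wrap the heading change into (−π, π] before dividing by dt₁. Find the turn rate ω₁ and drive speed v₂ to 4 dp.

ω₁ = 1.0142, v₂ = 2.0591

heading to target = atan2(-2−2.5, -1−-3.5) = -1.0637
Δθ = wrap(-1.0637 − -1.5708) = 0.5071; ω₁ = Δθ/dt₁ = 1.0142
distance = √((-1−-3.5)² + (-2−2.5)²) = 5.1478; v₂ = distance/dt₂ = 2.0591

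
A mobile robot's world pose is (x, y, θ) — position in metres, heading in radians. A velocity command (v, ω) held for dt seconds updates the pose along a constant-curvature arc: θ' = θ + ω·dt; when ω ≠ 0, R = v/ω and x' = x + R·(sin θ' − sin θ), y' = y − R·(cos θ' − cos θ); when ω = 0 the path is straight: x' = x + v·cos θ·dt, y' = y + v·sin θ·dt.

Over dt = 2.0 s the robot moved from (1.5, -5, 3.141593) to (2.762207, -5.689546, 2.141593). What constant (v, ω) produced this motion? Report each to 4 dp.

v = -0.7500, ω = -0.5000

Δθ = 2.141593 − 3.141593 = -1.000000
ω = Δθ/dt = -1.000000/2.0 = -0.5000
R = Δx/(sin θ' − sin θ) = 1.5000
v = R·ω = 1.5000·-0.5000 = -0.7500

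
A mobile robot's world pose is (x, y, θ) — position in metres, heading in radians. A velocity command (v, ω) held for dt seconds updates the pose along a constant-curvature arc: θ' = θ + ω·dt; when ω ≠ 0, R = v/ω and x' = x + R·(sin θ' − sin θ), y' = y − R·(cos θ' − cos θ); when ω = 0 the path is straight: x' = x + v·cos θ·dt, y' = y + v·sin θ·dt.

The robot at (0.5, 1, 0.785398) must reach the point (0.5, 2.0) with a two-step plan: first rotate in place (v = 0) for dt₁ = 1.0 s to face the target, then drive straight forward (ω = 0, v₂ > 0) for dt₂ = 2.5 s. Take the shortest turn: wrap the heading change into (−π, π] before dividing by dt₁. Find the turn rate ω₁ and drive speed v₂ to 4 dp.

ω₁ = 0.7854, v₂ = 0.4000

heading to target = atan2(2−1, 0.5−0.5) = 1.5708
Δθ = wrap(1.5708 − 0.7854) = 0.7854; ω₁ = Δθ/dt₁ = 0.7854
distance = √((0.5−0.5)² + (2−1)²) = 1.0000; v₂ = distance/dt₂ = 0.4000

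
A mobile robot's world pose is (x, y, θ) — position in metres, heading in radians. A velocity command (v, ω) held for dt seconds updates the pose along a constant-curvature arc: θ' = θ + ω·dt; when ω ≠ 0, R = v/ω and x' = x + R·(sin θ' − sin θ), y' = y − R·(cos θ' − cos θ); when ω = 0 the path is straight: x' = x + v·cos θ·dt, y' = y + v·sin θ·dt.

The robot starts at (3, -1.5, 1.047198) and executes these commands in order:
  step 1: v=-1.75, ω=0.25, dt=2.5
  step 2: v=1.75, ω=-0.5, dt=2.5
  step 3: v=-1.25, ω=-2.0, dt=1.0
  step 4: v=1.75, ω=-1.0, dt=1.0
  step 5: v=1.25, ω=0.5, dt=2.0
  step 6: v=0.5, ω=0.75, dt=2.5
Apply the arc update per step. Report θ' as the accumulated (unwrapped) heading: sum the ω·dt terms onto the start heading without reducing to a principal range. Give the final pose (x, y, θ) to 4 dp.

step 1: θ'=1.6722 (R=-7.0000) → pose (2.0981, -5.7086, 1.6722)
step 2: θ'=0.4222 (R=-3.5000) → pose (4.1460, -2.1616, 0.4222)
step 3: θ'=-1.5778 (R=0.6250) → pose (3.2649, -1.5871, -1.5778)
step 4: θ'=-2.5778 (R=-1.7500) → pose (2.4501, -3.0540, -2.5778)
step 5: θ'=-1.5778 (R=2.5000) → pose (1.2862, -5.1496, -1.5778)
step 6: θ'=0.2972 (R=0.6667) → pose (2.1480, -5.7917, 0.2972)

(2.1480, -5.7917, 0.2972)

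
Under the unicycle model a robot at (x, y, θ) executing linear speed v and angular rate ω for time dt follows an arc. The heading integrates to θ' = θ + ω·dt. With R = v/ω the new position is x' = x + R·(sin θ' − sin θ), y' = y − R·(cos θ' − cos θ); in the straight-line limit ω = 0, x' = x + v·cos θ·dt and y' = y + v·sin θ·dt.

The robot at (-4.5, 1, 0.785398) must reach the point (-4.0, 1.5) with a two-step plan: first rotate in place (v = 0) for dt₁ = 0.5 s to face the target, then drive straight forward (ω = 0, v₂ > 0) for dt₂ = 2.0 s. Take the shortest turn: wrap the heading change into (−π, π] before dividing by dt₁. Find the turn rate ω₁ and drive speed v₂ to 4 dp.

ω₁ = 0.0000, v₂ = 0.3536

heading to target = atan2(1.5−1, -4−-4.5) = 0.7854
Δθ = wrap(0.7854 − 0.7854) = 0.0000; ω₁ = Δθ/dt₁ = 0.0000
distance = √((-4−-4.5)² + (1.5−1)²) = 0.7071; v₂ = distance/dt₂ = 0.3536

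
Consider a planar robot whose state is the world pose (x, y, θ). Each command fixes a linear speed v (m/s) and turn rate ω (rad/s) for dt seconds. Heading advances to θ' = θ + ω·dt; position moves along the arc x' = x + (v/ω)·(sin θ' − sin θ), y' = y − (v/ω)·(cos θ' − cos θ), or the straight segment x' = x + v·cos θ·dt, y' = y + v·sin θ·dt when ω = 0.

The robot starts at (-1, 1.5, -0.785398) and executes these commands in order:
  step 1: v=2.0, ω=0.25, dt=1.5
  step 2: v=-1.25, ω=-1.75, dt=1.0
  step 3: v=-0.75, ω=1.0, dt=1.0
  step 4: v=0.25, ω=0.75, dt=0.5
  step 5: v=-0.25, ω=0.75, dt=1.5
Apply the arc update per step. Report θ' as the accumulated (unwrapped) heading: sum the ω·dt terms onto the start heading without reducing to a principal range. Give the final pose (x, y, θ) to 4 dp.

step 1: θ'=-0.4104 (R=8.0000) → pose (1.4651, -0.1788, -0.4104)
step 2: θ'=-2.1604 (R=0.7143) → pose (1.1564, 0.8733, -2.1604)
step 3: θ'=-1.1604 (R=-0.7500) → pose (1.2207, 1.5895, -1.1604)
step 4: θ'=-0.7854 (R=0.3333) → pose (1.2907, 1.4868, -0.7854)
step 5: θ'=0.3396 (R=-0.3333) → pose (0.9439, 1.5654, 0.3396)

(0.9439, 1.5654, 0.3396)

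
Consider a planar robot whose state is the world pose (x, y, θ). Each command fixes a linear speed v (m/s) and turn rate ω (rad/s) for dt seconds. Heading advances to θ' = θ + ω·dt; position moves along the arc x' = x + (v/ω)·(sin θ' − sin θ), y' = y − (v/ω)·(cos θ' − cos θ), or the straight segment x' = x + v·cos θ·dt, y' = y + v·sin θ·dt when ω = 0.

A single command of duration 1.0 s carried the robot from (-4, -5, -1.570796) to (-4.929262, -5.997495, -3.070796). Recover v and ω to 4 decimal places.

Δθ = -3.070796 − -1.570796 = -1.500000
ω = Δθ/dt = -1.500000/1.0 = -1.5000
R = −Δy/(cos θ' − cos θ) = -1.0000
v = R·ω = -1.0000·-1.5000 = 1.5000

v = 1.5000, ω = -1.5000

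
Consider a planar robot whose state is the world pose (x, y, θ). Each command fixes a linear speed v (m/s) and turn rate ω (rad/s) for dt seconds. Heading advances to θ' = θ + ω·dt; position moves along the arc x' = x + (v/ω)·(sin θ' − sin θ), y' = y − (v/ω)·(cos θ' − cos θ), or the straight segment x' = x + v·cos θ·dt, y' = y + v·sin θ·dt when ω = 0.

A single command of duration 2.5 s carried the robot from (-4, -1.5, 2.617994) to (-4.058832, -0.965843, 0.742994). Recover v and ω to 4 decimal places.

Δθ = 0.742994 − 2.617994 = -1.875000
ω = Δθ/dt = -1.875000/2.5 = -0.7500
R = −Δy/(cos θ' − cos θ) = -0.3333
v = R·ω = -0.3333·-0.7500 = 0.2500

v = 0.2500, ω = -0.7500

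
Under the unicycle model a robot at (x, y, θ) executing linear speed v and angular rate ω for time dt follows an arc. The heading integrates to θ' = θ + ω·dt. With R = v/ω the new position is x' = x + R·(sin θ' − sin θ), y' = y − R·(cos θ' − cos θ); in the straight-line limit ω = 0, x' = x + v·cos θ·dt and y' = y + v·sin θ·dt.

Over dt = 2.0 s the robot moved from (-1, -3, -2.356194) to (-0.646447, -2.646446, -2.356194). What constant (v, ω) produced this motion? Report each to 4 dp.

v = -0.2500, ω = 0.0000

Δθ = -2.356194 − -2.356194 = 0.000000
ω = Δθ/dt = 0.000000/2.0 = 0.0000
ω = 0 → v = (Δx·cos θ + Δy·sin θ)/dt = -0.2500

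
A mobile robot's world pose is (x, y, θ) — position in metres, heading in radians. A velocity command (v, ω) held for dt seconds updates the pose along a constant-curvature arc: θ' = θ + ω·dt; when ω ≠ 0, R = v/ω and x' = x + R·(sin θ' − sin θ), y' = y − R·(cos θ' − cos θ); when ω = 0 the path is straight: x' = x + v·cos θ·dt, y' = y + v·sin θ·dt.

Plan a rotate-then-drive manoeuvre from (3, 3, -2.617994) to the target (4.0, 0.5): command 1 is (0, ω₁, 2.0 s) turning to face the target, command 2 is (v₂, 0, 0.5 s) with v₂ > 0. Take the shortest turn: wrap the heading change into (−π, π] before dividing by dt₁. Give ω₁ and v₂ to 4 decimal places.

ω₁ = 0.7139, v₂ = 5.3852

heading to target = atan2(0.5−3, 4−3) = -1.1903
Δθ = wrap(-1.1903 − -2.6180) = 1.4277; ω₁ = Δθ/dt₁ = 0.7139
distance = √((4−3)² + (0.5−3)²) = 2.6926; v₂ = distance/dt₂ = 5.3852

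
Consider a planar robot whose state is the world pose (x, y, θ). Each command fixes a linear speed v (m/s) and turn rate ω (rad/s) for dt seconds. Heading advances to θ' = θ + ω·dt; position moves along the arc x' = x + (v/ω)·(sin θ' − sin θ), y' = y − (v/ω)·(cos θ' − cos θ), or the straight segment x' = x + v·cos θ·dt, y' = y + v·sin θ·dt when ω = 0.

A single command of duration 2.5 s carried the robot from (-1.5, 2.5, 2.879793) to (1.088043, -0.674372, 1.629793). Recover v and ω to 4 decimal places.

Δθ = 1.629793 − 2.879793 = -1.250000
ω = Δθ/dt = -1.250000/2.5 = -0.5000
R = −Δy/(cos θ' − cos θ) = 3.5000
v = R·ω = 3.5000·-0.5000 = -1.7500

v = -1.7500, ω = -0.5000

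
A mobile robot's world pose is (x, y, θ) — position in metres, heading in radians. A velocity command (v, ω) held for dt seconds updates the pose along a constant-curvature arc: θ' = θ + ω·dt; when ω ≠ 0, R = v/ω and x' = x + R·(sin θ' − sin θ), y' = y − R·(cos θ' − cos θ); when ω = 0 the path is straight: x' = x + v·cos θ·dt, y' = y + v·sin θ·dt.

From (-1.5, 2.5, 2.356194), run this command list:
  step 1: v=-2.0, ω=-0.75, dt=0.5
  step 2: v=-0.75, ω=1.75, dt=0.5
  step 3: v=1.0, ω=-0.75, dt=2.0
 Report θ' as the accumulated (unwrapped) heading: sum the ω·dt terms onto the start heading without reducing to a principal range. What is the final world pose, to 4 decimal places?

step 1: θ'=1.9812 (R=2.6667) → pose (-0.9404, 1.6783, 1.9812)
step 2: θ'=2.8562 (R=-0.4286) → pose (-0.6681, 1.4381, 2.8562)
step 3: θ'=1.3562 (R=-1.3333) → pose (-1.5954, 3.0014, 1.3562)

(-1.5954, 3.0014, 1.3562)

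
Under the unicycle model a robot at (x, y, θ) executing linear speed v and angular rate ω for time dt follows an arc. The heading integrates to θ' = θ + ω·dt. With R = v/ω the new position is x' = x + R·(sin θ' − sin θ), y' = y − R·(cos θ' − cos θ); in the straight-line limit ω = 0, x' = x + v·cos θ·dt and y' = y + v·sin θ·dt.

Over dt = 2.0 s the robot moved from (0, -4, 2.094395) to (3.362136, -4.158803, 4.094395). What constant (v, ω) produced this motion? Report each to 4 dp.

Δθ = 4.094395 − 2.094395 = 2.000000
ω = Δθ/dt = 2.000000/2.0 = 1.0000
R = Δx/(sin θ' − sin θ) = -2.0000
v = R·ω = -2.0000·1.0000 = -2.0000

v = -2.0000, ω = 1.0000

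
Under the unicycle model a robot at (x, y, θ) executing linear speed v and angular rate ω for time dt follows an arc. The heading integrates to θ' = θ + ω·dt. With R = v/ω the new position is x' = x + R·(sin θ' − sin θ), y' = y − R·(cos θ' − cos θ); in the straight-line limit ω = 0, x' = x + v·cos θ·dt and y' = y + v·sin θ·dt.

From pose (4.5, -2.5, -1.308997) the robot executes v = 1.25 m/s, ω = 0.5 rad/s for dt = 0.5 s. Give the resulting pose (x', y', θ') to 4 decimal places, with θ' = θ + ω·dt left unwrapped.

θ' = -1.3090 + 0.5·0.5 = -1.0590
R = v/ω = 1.25/0.5 = 2.5000
x' = 4.5 + 2.5000·(sin -1.0590 − sin -1.3090) = 4.7352
y' = -2.5 − 2.5000·(cos -1.0590 − cos -1.3090) = -3.0773

(4.7352, -3.0773, -1.0590)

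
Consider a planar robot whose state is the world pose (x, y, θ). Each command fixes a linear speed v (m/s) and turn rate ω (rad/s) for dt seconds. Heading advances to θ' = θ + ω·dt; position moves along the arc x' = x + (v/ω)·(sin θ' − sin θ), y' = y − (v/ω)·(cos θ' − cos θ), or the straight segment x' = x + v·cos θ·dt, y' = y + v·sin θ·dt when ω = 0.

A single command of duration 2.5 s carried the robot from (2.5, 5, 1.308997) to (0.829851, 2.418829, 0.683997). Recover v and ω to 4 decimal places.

Δθ = 0.683997 − 1.308997 = -0.625000
ω = Δθ/dt = -0.625000/2.5 = -0.2500
R = −Δy/(cos θ' − cos θ) = 5.0000
v = R·ω = 5.0000·-0.2500 = -1.2500

v = -1.2500, ω = -0.2500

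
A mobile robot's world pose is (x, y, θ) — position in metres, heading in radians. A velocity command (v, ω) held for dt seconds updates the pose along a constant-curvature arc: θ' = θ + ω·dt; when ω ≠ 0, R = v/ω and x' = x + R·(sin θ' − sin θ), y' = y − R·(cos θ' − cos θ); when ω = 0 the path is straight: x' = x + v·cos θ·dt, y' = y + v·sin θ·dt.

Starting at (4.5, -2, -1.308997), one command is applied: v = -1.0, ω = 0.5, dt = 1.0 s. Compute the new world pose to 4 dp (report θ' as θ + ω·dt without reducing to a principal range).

θ' = -1.3090 + 0.5·1.0 = -0.8090
R = v/ω = -1.0/0.5 = -2.0000
x' = 4.5 + -2.0000·(sin -0.8090 − sin -1.3090) = 4.0153
y' = -2 − -2.0000·(cos -0.8090 − cos -1.3090) = -1.1372

(4.0153, -1.1372, -0.8090)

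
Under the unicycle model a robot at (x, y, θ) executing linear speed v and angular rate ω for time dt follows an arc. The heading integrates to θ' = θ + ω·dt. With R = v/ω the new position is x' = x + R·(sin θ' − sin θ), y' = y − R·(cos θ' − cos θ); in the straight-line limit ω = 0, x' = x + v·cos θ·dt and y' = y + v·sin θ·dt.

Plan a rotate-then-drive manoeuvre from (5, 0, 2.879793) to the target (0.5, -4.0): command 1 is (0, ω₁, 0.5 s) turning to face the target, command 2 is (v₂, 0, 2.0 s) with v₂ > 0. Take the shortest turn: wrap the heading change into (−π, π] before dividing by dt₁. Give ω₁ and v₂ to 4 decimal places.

heading to target = atan2(-4−0, 0.5−5) = -2.4150
Δθ = wrap(-2.4150 − 2.8798) = 0.9884; ω₁ = Δθ/dt₁ = 1.9769
distance = √((0.5−5)² + (-4−0)²) = 6.0208; v₂ = distance/dt₂ = 3.0104

ω₁ = 1.9769, v₂ = 3.0104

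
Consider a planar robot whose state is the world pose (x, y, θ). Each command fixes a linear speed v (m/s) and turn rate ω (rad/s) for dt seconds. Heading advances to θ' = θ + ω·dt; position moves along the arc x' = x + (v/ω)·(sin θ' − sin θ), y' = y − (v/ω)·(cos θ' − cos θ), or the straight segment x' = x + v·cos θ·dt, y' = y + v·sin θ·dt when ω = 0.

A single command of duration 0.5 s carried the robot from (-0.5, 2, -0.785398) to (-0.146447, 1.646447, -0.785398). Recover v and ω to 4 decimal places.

v = 1.0000, ω = 0.0000

Δθ = -0.785398 − -0.785398 = 0.000000
ω = Δθ/dt = 0.000000/0.5 = 0.0000
ω = 0 → v = (Δx·cos θ + Δy·sin θ)/dt = 1.0000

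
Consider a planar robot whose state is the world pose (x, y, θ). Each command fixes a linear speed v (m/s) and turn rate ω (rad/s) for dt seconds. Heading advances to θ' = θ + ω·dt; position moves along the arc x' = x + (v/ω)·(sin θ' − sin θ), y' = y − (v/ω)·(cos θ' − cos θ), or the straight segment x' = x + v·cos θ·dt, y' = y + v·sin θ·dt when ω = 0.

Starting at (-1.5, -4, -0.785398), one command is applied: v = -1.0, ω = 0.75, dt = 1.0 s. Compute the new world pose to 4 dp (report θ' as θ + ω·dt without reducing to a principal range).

(-2.3956, -3.6103, -0.0354)

θ' = -0.7854 + 0.75·1.0 = -0.0354
R = v/ω = -1.0/0.75 = -1.3333
x' = -1.5 + -1.3333·(sin -0.0354 − sin -0.7854) = -2.3956
y' = -4 − -1.3333·(cos -0.0354 − cos -0.7854) = -3.6103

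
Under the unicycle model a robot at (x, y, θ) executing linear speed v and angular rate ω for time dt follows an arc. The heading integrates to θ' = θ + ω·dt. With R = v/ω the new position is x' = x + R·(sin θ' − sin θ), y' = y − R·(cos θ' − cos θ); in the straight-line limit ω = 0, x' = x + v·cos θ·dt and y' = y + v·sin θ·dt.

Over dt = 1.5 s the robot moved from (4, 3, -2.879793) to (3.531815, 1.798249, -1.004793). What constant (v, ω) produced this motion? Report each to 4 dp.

Δθ = -1.004793 − -2.879793 = 1.875000
ω = Δθ/dt = 1.875000/1.5 = 1.2500
R = −Δy/(cos θ' − cos θ) = 0.8000
v = R·ω = 0.8000·1.2500 = 1.0000

v = 1.0000, ω = 1.2500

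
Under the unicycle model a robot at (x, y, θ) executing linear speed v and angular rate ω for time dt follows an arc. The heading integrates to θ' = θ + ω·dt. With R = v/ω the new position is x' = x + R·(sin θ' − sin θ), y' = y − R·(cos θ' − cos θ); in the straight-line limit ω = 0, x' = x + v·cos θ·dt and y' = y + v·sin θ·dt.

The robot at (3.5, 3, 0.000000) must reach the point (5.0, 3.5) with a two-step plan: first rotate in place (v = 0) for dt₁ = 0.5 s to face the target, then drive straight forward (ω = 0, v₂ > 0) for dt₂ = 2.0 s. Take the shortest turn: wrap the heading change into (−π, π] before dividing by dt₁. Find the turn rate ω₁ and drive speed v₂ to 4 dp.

ω₁ = 0.6435, v₂ = 0.7906

heading to target = atan2(3.5−3, 5−3.5) = 0.3218
Δθ = wrap(0.3218 − 0.0000) = 0.3218; ω₁ = Δθ/dt₁ = 0.6435
distance = √((5−3.5)² + (3.5−3)²) = 1.5811; v₂ = distance/dt₂ = 0.7906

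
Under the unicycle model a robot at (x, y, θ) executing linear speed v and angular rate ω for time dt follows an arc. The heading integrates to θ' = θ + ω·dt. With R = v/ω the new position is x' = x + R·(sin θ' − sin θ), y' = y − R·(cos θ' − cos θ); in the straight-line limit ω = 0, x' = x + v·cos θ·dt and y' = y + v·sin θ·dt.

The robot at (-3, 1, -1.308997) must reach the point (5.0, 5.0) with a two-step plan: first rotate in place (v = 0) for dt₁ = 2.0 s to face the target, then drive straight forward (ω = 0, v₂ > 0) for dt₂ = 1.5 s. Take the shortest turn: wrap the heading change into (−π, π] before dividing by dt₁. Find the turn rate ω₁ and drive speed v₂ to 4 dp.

heading to target = atan2(5−1, 5−-3) = 0.4636
Δθ = wrap(0.4636 − -1.3090) = 1.7726; ω₁ = Δθ/dt₁ = 0.8863
distance = √((5−-3)² + (5−1)²) = 8.9443; v₂ = distance/dt₂ = 5.9628

ω₁ = 0.8863, v₂ = 5.9628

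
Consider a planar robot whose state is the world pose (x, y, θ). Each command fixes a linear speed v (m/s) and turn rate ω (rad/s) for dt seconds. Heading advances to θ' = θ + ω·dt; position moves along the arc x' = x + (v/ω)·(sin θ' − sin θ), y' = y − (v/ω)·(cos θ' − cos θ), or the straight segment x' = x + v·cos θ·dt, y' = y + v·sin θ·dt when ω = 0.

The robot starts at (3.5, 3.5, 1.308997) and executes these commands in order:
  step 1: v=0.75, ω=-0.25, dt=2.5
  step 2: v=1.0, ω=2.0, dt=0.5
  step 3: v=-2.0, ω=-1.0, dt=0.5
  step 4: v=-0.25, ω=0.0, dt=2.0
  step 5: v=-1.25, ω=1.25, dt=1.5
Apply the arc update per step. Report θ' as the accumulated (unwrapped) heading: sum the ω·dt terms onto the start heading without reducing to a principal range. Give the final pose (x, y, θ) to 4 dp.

step 1: θ'=0.6840 (R=-3.0000) → pose (4.5021, 5.0487, 0.6840)
step 2: θ'=1.6840 (R=0.5000) → pose (4.6829, 5.4927, 1.6840)
step 3: θ'=1.1840 (R=2.0000) → pose (4.5480, 4.5123, 1.1840)
step 4: θ'=1.1840 (straight) → pose (4.3594, 4.0493, 1.1840)
step 5: θ'=3.0590 (R=-1.0000) → pose (5.2030, 2.6755, 3.0590)

(5.2030, 2.6755, 3.0590)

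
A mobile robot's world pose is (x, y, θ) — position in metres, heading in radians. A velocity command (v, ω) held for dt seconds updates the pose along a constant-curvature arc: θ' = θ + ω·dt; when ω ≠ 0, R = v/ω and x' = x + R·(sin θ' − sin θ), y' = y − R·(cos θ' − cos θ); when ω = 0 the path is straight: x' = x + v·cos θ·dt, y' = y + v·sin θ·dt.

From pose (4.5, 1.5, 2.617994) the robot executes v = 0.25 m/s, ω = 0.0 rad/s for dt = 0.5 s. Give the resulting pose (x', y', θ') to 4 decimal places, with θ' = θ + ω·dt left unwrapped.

(4.3917, 1.5625, 2.6180)

θ' = 2.6180 + 0.0·0.5 = 2.6180
ω = 0 → straight: x' = 4.5 + 0.25·cos(2.6180)·0.5 = 4.3917
y' = 1.5 + 0.25·sin(2.6180)·0.5 = 1.5625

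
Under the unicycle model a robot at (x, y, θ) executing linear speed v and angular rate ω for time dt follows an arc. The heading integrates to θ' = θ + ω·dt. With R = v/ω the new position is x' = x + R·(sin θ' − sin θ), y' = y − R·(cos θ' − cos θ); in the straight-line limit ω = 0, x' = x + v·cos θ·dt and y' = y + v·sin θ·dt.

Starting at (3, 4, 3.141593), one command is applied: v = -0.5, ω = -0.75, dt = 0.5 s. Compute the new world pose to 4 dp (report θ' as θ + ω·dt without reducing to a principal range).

θ' = 3.1416 + -0.75·0.5 = 2.7666
R = v/ω = -0.5/-0.75 = 0.6667
x' = 3 + 0.6667·(sin 2.7666 − sin 3.1416) = 3.2442
y' = 4 − 0.6667·(cos 2.7666 − cos 3.1416) = 3.9537

(3.2442, 3.9537, 2.7666)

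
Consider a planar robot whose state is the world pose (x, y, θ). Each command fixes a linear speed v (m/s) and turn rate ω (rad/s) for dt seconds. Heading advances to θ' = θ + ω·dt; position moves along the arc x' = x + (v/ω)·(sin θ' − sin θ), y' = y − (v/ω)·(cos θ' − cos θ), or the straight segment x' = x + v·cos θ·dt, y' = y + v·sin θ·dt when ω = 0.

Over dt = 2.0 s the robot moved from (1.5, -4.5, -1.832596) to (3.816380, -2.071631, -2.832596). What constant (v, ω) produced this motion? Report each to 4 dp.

v = -1.7500, ω = -0.5000

Δθ = -2.832596 − -1.832596 = -1.000000
ω = Δθ/dt = -1.000000/2.0 = -0.5000
R = −Δy/(cos θ' − cos θ) = 3.5000
v = R·ω = 3.5000·-0.5000 = -1.7500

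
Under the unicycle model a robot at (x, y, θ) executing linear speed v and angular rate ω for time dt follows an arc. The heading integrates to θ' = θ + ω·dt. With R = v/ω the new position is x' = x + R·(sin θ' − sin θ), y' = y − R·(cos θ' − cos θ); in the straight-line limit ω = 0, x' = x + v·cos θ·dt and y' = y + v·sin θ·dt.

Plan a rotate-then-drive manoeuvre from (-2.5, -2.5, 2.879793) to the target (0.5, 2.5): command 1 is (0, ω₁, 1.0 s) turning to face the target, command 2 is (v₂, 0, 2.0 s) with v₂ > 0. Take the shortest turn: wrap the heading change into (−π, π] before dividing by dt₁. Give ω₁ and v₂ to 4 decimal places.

ω₁ = -1.8494, v₂ = 2.9155

heading to target = atan2(2.5−-2.5, 0.5−-2.5) = 1.0304
Δθ = wrap(1.0304 − 2.8798) = -1.8494; ω₁ = Δθ/dt₁ = -1.8494
distance = √((0.5−-2.5)² + (2.5−-2.5)²) = 5.8310; v₂ = distance/dt₂ = 2.9155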